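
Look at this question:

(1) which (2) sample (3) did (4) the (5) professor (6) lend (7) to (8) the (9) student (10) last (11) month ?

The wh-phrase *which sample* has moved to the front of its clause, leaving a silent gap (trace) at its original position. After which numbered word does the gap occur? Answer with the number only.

Before movement: The professor did lend which sample to the student last month.
'which sample' functions as the direct object of 'lend'. Wh-movement fronts it, leaving a gap right after 'lend':
Which sample did the professor lend ___ to the student last month?
'lend' is word 6.

6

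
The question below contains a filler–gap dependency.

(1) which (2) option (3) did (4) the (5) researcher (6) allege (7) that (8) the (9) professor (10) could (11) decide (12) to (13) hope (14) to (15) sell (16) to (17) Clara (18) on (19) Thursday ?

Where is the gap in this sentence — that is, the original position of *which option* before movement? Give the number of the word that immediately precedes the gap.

15

Pre-movement form: The researcher did allege that the professor could decide to hope to sell which option to Clara on Thursday.
'which option' is the direct object of 'sell'. Fronting leaves a gap immediately after 'sell':
Which option did the researcher allege that the professor could decide to hope to sell ___ to Clara on Thursday?
'sell' is word 15.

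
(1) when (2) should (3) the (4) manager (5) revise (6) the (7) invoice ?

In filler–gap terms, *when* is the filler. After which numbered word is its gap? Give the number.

Underlying clause: The manager should revise the invoice when.
'when' is the temporal adjunct. It moves to the left edge, and the trace sits right after 'invoice':
When should the manager revise the invoice ___?
'invoice' is word 7.

7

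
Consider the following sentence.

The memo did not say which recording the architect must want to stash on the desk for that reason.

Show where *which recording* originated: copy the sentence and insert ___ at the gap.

Pre-movement form: The architect must want to stash which recording on the desk for that reason.
The filler 'which recording' is interpreted as the direct object of 'stash'. The gap is right after 'stash'.

The memo did not say which recording the architect must want to stash ___ on the desk for that reason.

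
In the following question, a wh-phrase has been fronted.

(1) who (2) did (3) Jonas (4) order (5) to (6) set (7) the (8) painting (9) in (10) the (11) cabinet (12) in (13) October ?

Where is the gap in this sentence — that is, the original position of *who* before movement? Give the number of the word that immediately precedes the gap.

Before movement: Jonas did order who to set the painting in the cabinet in October.
'who' is the direct object of 'order'. Fronting leaves a gap immediately after 'order':
Who did Jonas order ___ to set the painting in the cabinet in October?
'order' is word 4.

4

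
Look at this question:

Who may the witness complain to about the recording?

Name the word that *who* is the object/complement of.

Before movement: The witness may complain to who about the recording.
'who' functions as the object of the preposition 'to'. It moves to the left edge, and the trace sits right after 'to':
Who may the witness complain to ___ about the recording?

to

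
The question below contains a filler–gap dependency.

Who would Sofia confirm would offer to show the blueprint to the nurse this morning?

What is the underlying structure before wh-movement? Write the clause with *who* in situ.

'who' functions as the subject of the clause embedded under 'confirm'. Wh-movement fronts it, leaving a gap right after 'confirm':
Who would Sofia confirm ___ would offer to show the blueprint to the nurse this morning?

Sofia would confirm who would offer to show the blueprint to the nurse this morning.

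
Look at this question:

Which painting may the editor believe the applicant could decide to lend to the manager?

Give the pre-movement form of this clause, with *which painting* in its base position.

The editor may believe the applicant could decide to lend which painting to the manager.

'which painting' is the direct object of 'lend'. Wh-movement fronts it, leaving a gap right after 'lend':
Which painting may the editor believe the applicant could decide to lend ___ to the manager?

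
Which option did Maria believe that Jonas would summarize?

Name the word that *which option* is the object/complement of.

Pre-movement form: Maria did believe that Jonas would summarize which option.
'which option' functions as the direct object of 'summarize'. Fronting leaves a gap immediately after 'summarize':
Which option did Maria believe that Jonas would summarize ___?

summarize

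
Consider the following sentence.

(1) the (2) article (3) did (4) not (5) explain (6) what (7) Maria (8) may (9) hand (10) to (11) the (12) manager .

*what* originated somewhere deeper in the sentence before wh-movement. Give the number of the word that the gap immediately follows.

Pre-movement form: Maria may hand what to the manager.
'what' is the direct object of 'hand'. Fronting leaves a gap immediately after 'hand':
The article did not explain what Maria may hand ___ to the manager.
'hand' is word 9.

9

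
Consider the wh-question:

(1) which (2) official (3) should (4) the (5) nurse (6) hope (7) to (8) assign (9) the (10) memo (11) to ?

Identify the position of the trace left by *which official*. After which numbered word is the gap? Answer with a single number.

11

Pre-movement form: The nurse should hope to assign the memo to which official.
'which official' functions as the object of the preposition 'to' (recipient of 'assign'). It moves to the left edge, and the trace sits right after 'to':
Which official should the nurse hope to assign the memo to ___?
'to' is word 11.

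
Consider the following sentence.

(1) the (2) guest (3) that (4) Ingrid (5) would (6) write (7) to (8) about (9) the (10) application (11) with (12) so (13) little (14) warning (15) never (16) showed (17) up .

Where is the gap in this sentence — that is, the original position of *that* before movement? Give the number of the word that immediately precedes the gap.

7

'that' functions as the object of the preposition 'to'. Fronting leaves a gap immediately after 'to':
The guest that Ingrid would write to ___ about the application with so little warning never showed up.
'to' is word 7.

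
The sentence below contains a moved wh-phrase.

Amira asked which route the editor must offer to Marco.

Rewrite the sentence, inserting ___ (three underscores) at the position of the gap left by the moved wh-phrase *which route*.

Pre-movement form: The editor must offer which route to Marco.
'which route' is the direct object of 'offer'. The gap is right after 'offer'.

Amira asked which route the editor must offer ___ to Marco.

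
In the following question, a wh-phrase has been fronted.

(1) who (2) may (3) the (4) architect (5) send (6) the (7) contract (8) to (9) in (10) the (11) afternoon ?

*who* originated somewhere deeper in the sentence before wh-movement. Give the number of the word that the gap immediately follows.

8

In situ: The architect may send the contract to who in the afternoon.
The filler 'who' is interpreted as the object of the preposition 'to' (recipient of 'send'). Fronting leaves a gap immediately after 'to':
Who may the architect send the contract to ___ in the afternoon?
'to' is word 8.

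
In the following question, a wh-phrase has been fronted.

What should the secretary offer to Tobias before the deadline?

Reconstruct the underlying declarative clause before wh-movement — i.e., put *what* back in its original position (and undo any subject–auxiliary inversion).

'what' functions as the direct object of 'offer'. Wh-movement fronts it, leaving a gap right after 'offer':
What should the secretary offer ___ to Tobias before the deadline?

The secretary should offer what to Tobias before the deadline.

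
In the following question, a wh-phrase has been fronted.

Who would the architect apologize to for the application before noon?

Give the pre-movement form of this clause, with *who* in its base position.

The architect would apologize to who for the application before noon.

'who' functions as the object of the preposition 'to'. Fronting leaves a gap immediately after 'to':
Who would the architect apologize to ___ for the application before noon?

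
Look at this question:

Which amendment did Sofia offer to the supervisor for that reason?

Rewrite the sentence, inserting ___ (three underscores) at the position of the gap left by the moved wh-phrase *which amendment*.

Which amendment did Sofia offer ___ to the supervisor for that reason?

Before movement: Sofia did offer which amendment to the supervisor for that reason.
'which amendment' is the direct object of 'offer'. The gap is right after 'offer'.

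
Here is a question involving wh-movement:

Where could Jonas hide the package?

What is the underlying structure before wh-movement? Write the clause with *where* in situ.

The filler 'where' is interpreted as the locative complement of 'hide'. Wh-movement fronts it, leaving a gap right after 'package':
Where could Jonas hide the package ___?

Jonas could hide the package where.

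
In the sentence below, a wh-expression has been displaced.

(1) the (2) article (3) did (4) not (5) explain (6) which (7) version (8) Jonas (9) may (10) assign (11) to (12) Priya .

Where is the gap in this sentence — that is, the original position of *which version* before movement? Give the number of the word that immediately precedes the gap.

10

Underlying clause: Jonas may assign which version to Priya.
The filler 'which version' is interpreted as the direct object of 'assign'. It moves to the left edge, and the trace sits right after 'assign':
The article did not explain which version Jonas may assign ___ to Priya.
'assign' is word 10.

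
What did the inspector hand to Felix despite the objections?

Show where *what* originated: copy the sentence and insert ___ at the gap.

Pre-movement form: The inspector did hand what to Felix despite the objections.
'what' functions as the direct object of 'hand'. The gap is right after 'hand'.

What did the inspector hand ___ to Felix despite the objections?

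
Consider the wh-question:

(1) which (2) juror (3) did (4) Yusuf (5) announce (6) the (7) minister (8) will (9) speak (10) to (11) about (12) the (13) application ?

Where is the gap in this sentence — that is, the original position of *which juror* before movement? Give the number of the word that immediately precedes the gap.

Before movement: Yusuf did announce the minister will speak to which juror about the application.
'which juror' is the object of the preposition 'to'. Wh-movement fronts it, leaving a gap right after 'to':
Which juror did Yusuf announce the minister will speak to ___ about the application?
'to' is word 10.

10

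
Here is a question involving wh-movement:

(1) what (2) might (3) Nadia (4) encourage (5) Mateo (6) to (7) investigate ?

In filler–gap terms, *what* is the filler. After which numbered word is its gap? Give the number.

Pre-movement form: Nadia might encourage Mateo to investigate what.
The filler 'what' is interpreted as the direct object of 'investigate'. It moves to the left edge, and the trace sits right after 'investigate':
What might Nadia encourage Mateo to investigate ___?
'investigate' is word 7.

7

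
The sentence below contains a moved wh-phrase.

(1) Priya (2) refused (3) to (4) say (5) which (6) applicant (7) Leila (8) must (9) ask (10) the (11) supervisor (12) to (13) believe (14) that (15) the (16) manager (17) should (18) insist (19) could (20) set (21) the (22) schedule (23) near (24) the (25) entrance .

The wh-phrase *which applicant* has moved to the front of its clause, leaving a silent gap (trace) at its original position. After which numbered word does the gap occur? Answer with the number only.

18

In situ: Leila must ask the supervisor to believe that the manager should insist which applicant could set the schedule near the entrance.
'which applicant' functions as the subject of the clause embedded under 'insist'. Wh-movement fronts it, leaving a gap right after 'insist':
Priya refused to say which applicant Leila must ask the supervisor to believe that the manager should insist ___ could set the schedule near the entrance.
'insist' is word 18.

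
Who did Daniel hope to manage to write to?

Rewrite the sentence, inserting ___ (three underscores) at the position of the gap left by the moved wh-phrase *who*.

Before movement: Daniel did hope to manage to write to who.
The filler 'who' is interpreted as the object of the preposition 'to'. The gap is right after 'to'.

Who did Daniel hope to manage to write to ___?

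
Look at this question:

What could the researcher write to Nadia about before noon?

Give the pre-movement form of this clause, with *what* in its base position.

The researcher could write to Nadia about what before noon.

The filler 'what' is interpreted as the object of the preposition 'about'. It moves to the left edge, and the trace sits right after 'about':
What could the researcher write to Nadia about ___ before noon?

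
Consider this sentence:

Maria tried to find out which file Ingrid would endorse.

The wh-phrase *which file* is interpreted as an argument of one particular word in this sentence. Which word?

Pre-movement form: Ingrid would endorse which file.
'which file' functions as the direct object of 'endorse'. Wh-movement fronts it, leaving a gap right after 'endorse':
Maria tried to find out which file Ingrid would endorse ___.

endorse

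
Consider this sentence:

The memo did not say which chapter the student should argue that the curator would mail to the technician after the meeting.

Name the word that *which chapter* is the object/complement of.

In situ: The student should argue that the curator would mail which chapter to the technician after the meeting.
'which chapter' is the direct object of 'mail'. Wh-movement fronts it, leaving a gap right after 'mail':
The memo did not say which chapter the student should argue that the curator would mail ___ to the technician after the meeting.

mail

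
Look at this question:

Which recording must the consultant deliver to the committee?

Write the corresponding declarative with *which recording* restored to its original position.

The consultant must deliver which recording to the committee.

'which recording' functions as the direct object of 'deliver'. Wh-movement fronts it, leaving a gap right after 'deliver':
Which recording must the consultant deliver ___ to the committee?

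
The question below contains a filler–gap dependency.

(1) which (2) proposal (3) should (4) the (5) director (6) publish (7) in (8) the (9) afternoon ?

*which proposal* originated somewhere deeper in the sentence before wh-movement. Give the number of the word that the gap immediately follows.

6

Pre-movement form: The director should publish which proposal in the afternoon.
The filler 'which proposal' is interpreted as the direct object of 'publish'. It moves to the left edge, and the trace sits right after 'publish':
Which proposal should the director publish ___ in the afternoon?
'publish' is word 6.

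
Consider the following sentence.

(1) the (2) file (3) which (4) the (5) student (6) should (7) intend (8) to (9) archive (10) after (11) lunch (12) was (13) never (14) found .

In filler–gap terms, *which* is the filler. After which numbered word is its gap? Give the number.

9

'which' is the direct object of 'archive'. It moves to the left edge, and the trace sits right after 'archive':
The file which the student should intend to archive ___ after lunch was never found.
'archive' is word 9.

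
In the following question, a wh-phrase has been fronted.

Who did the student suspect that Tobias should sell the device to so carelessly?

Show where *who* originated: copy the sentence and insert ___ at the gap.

Underlying clause: The student did suspect that Tobias should sell the device to who so carelessly.
'who' functions as the object of the preposition 'to' (recipient of 'sell'). The gap is right after 'to'.

Who did the student suspect that Tobias should sell the device to ___ so carelessly?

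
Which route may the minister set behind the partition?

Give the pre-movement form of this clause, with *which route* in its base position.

The minister may set which route behind the partition.

'which route' is the direct object of 'set'. Wh-movement fronts it, leaving a gap right after 'set':
Which route may the minister set ___ behind the partition?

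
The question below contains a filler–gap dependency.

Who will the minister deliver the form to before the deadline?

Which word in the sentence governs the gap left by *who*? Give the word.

to

Before movement: The minister will deliver the form to who before the deadline.
'who' is the object of the preposition 'to' (recipient of 'deliver'). Fronting leaves a gap immediately after 'to':
Who will the minister deliver the form to ___ before the deadline?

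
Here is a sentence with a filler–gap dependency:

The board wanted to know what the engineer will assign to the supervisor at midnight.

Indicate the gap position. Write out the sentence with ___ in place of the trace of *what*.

Underlying clause: The engineer will assign what to the supervisor at midnight.
The filler 'what' is interpreted as the direct object of 'assign'. The gap is right after 'assign'.

The board wanted to know what the engineer will assign ___ to the supervisor at midnight.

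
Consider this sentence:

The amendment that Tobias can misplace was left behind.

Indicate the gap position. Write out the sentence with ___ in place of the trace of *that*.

'that' functions as the direct object of 'misplace'. The gap is right after 'misplace'.

The amendment that Tobias can misplace ___ was left behind.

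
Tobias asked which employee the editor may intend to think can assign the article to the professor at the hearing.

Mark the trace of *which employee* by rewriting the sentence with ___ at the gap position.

Tobias asked which employee the editor may intend to think ___ can assign the article to the professor at the hearing.

Before movement: The editor may intend to think which employee can assign the article to the professor at the hearing.
'which employee' functions as the subject of the clause embedded under 'think'. The gap is right after 'think'.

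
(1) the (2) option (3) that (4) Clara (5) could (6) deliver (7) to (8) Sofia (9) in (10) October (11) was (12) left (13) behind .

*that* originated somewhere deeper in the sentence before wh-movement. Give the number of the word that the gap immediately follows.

6

'that' is the direct object of 'deliver'. It moves to the left edge, and the trace sits right after 'deliver':
The option that Clara could deliver ___ to Sofia in October was left behind.
'deliver' is word 6.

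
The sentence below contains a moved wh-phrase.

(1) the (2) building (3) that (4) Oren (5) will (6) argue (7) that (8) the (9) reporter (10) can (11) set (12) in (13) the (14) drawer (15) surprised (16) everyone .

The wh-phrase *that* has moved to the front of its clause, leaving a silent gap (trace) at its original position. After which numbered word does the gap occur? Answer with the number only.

11

'that' is the direct object of 'set'. Fronting leaves a gap immediately after 'set':
The building that Oren will argue that the reporter can set ___ in the drawer surprised everyone.
'set' is word 11.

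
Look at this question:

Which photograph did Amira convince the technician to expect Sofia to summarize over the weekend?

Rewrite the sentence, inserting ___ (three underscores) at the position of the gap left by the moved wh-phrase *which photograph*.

Which photograph did Amira convince the technician to expect Sofia to summarize ___ over the weekend?

Pre-movement form: Amira did convince the technician to expect Sofia to summarize which photograph over the weekend.
'which photograph' is the direct object of 'summarize'. The gap is right after 'summarize'.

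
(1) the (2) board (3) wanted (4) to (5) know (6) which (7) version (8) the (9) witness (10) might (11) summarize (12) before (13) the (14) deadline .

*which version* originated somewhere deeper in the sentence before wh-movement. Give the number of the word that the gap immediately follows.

11

Before movement: The witness might summarize which version before the deadline.
'which version' functions as the direct object of 'summarize'. Wh-movement fronts it, leaving a gap right after 'summarize':
The board wanted to know which version the witness might summarize ___ before the deadline.
'summarize' is word 11.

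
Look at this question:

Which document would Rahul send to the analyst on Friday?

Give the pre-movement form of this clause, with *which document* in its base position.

Rahul would send which document to the analyst on Friday.

'which document' is the direct object of 'send'. It moves to the left edge, and the trace sits right after 'send':
Which document would Rahul send ___ to the analyst on Friday?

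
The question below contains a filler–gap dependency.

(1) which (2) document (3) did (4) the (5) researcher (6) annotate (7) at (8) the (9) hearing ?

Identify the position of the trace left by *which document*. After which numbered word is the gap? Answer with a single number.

6

Underlying clause: The researcher did annotate which document at the hearing.
'which document' is the direct object of 'annotate'. Wh-movement fronts it, leaving a gap right after 'annotate':
Which document did the researcher annotate ___ at the hearing?
'annotate' is word 6.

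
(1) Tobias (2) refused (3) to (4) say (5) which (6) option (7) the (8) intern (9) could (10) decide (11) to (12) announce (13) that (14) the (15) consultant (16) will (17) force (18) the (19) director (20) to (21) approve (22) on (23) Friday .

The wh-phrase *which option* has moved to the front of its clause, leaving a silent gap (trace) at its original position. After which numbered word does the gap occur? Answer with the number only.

21

Underlying clause: The intern could decide to announce that the consultant will force the director to approve which option on Friday.
The filler 'which option' is interpreted as the direct object of 'approve'. Wh-movement fronts it, leaving a gap right after 'approve':
Tobias refused to say which option the intern could decide to announce that the consultant will force the director to approve ___ on Friday.
'approve' is word 21.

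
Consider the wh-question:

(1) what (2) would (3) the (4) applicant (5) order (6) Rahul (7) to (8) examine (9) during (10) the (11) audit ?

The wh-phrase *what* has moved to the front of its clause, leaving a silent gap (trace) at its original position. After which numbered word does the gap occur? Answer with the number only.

Before movement: The applicant would order Rahul to examine what during the audit.
The filler 'what' is interpreted as the direct object of 'examine'. It moves to the left edge, and the trace sits right after 'examine':
What would the applicant order Rahul to examine ___ during the audit?
'examine' is word 8.

8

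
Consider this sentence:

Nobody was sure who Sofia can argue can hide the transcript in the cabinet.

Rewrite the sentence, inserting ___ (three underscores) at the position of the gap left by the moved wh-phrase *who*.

Nobody was sure who Sofia can argue ___ can hide the transcript in the cabinet.

In situ: Sofia can argue who can hide the transcript in the cabinet.
'who' is the subject of the clause embedded under 'argue'. The gap is right after 'argue'.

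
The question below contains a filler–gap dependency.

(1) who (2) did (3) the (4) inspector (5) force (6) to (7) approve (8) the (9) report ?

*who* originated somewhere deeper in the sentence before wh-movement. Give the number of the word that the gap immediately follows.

Before movement: The inspector did force who to approve the report.
'who' functions as the direct object of 'force'. Fronting leaves a gap immediately after 'force':
Who did the inspector force ___ to approve the report?
'force' is word 5.

5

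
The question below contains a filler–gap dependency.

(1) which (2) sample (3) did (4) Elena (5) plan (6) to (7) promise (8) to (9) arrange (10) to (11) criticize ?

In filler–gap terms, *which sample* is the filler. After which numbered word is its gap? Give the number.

Pre-movement form: Elena did plan to promise to arrange to criticize which sample.
'which sample' is the direct object of 'criticize'. Fronting leaves a gap immediately after 'criticize':
Which sample did Elena plan to promise to arrange to criticize ___?
'criticize' is word 11.

11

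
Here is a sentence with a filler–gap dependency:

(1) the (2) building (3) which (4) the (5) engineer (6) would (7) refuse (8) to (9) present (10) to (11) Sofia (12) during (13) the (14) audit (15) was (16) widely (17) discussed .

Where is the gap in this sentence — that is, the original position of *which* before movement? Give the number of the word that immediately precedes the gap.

The filler 'which' is interpreted as the direct object of 'present'. Fronting leaves a gap immediately after 'present':
The building which the engineer would refuse to present ___ to Sofia during the audit was widely discussed.
'present' is word 9.

9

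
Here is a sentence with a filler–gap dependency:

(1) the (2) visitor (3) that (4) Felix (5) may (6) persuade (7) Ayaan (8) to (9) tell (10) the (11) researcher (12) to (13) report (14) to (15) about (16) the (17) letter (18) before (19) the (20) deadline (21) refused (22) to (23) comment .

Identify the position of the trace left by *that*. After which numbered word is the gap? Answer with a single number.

'that' is the object of the preposition 'to'. Wh-movement fronts it, leaving a gap right after 'to':
The visitor that Felix may persuade Ayaan to tell the researcher to report to ___ about the letter before the deadline refused to comment.
'to' is word 14.

14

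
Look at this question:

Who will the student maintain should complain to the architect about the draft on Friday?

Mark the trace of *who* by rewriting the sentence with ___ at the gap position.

In situ: The student will maintain who should complain to the architect about the draft on Friday.
The filler 'who' is interpreted as the subject of the clause embedded under 'maintain'. The gap is right after 'maintain'.

Who will the student maintain ___ should complain to the architect about the draft on Friday?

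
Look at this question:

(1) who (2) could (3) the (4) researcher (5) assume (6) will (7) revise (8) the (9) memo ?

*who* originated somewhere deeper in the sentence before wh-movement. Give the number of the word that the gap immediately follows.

5

Pre-movement form: The researcher could assume who will revise the memo.
'who' functions as the subject of the clause embedded under 'assume'. It moves to the left edge, and the trace sits right after 'assume':
Who could the researcher assume ___ will revise the memo?
'assume' is word 5.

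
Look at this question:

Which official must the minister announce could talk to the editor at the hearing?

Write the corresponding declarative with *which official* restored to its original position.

'which official' functions as the subject of the clause embedded under 'announce'. Fronting leaves a gap immediately after 'announce':
Which official must the minister announce ___ could talk to the editor at the hearing?

The minister must announce which official could talk to the editor at the hearing.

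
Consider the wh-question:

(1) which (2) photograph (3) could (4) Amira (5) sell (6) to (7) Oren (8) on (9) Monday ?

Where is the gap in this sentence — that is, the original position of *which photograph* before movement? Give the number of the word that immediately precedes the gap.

5

In situ: Amira could sell which photograph to Oren on Monday.
The filler 'which photograph' is interpreted as the direct object of 'sell'. It moves to the left edge, and the trace sits right after 'sell':
Which photograph could Amira sell ___ to Oren on Monday?
'sell' is word 5.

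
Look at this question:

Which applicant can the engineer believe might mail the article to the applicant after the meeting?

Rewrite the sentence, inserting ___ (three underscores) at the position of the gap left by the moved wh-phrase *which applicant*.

In situ: The engineer can believe which applicant might mail the article to the applicant after the meeting.
'which applicant' functions as the subject of the clause embedded under 'believe'. The gap is right after 'believe'.

Which applicant can the engineer believe ___ might mail the article to the applicant after the meeting?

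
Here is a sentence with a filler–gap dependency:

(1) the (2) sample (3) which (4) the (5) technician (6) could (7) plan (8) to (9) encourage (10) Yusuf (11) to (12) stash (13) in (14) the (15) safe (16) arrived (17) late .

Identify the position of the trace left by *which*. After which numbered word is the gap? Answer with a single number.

12

'which' is the direct object of 'stash'. Wh-movement fronts it, leaving a gap right after 'stash':
The sample which the technician could plan to encourage Yusuf to stash ___ in the safe arrived late.
'stash' is word 12.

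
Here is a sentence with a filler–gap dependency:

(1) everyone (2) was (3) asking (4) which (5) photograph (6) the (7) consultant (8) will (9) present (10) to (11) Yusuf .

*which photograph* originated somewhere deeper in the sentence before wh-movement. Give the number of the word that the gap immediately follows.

In situ: The consultant will present which photograph to Yusuf.
The filler 'which photograph' is interpreted as the direct object of 'present'. It moves to the left edge, and the trace sits right after 'present':
Everyone was asking which photograph the consultant will present ___ to Yusuf.
'present' is word 9.

9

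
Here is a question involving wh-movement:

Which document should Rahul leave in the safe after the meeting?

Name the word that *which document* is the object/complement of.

leave

Underlying clause: Rahul should leave which document in the safe after the meeting.
'which document' is the direct object of 'leave'. Fronting leaves a gap immediately after 'leave':
Which document should Rahul leave ___ in the safe after the meeting?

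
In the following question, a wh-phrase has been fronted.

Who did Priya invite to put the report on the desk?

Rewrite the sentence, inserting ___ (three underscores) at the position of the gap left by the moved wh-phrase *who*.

Who did Priya invite ___ to put the report on the desk?

Pre-movement form: Priya did invite who to put the report on the desk.
'who' functions as the direct object of 'invite'. The gap is right after 'invite'.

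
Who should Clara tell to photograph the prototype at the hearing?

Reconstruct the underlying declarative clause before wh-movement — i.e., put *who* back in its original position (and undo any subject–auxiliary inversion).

The filler 'who' is interpreted as the direct object of 'tell'. Wh-movement fronts it, leaving a gap right after 'tell':
Who should Clara tell ___ to photograph the prototype at the hearing?

Clara should tell who to photograph the prototype at the hearing.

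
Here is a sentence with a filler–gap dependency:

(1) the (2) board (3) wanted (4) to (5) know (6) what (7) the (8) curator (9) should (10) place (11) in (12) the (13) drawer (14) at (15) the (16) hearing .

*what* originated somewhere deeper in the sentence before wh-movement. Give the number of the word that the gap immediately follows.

10

Pre-movement form: The curator should place what in the drawer at the hearing.
'what' functions as the direct object of 'place'. It moves to the left edge, and the trace sits right after 'place':
The board wanted to know what the curator should place ___ in the drawer at the hearing.
'place' is word 10.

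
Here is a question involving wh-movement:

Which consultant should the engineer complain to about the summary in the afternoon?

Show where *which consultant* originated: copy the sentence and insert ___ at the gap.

Which consultant should the engineer complain to ___ about the summary in the afternoon?

Pre-movement form: The engineer should complain to which consultant about the summary in the afternoon.
The filler 'which consultant' is interpreted as the object of the preposition 'to'. The gap is right after 'to'.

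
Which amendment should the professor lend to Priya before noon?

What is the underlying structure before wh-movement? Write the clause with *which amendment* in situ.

The filler 'which amendment' is interpreted as the direct object of 'lend'. Wh-movement fronts it, leaving a gap right after 'lend':
Which amendment should the professor lend ___ to Priya before noon?

The professor should lend which amendment to Priya before noon.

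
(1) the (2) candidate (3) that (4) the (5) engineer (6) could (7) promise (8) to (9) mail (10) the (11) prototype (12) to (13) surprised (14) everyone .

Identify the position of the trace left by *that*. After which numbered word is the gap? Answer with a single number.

'that' is the object of the preposition 'to' (recipient of 'mail'). Wh-movement fronts it, leaving a gap right after 'to':
The candidate that the engineer could promise to mail the prototype to ___ surprised everyone.
'to' is word 12.

12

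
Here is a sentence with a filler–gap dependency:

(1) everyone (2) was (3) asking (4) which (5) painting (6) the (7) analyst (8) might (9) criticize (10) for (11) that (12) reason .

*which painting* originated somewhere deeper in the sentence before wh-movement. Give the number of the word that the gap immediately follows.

9

Underlying clause: The analyst might criticize which painting for that reason.
'which painting' is the direct object of 'criticize'. Fronting leaves a gap immediately after 'criticize':
Everyone was asking which painting the analyst might criticize ___ for that reason.
'criticize' is word 9.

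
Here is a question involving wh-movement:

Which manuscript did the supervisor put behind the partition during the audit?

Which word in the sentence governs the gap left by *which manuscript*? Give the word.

put

Pre-movement form: The supervisor did put which manuscript behind the partition during the audit.
'which manuscript' functions as the direct object of 'put'. Fronting leaves a gap immediately after 'put':
Which manuscript did the supervisor put ___ behind the partition during the audit?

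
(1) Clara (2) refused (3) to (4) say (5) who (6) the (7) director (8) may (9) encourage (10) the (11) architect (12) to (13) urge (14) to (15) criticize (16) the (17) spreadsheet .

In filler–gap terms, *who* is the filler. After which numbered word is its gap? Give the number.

Underlying clause: The director may encourage the architect to urge who to criticize the spreadsheet.
'who' functions as the direct object of 'urge'. It moves to the left edge, and the trace sits right after 'urge':
Clara refused to say who the director may encourage the architect to urge ___ to criticize the spreadsheet.
'urge' is word 13.

13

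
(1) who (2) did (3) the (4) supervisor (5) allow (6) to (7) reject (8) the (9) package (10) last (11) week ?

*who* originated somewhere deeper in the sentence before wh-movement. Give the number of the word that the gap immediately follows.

Pre-movement form: The supervisor did allow who to reject the package last week.
'who' is the direct object of 'allow'. It moves to the left edge, and the trace sits right after 'allow':
Who did the supervisor allow ___ to reject the package last week?
'allow' is word 5.

5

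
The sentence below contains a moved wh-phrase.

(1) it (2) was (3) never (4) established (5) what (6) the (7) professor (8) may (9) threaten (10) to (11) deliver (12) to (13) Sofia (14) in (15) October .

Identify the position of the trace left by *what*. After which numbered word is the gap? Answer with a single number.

Before movement: The professor may threaten to deliver what to Sofia in October.
'what' is the direct object of 'deliver'. Wh-movement fronts it, leaving a gap right after 'deliver':
It was never established what the professor may threaten to deliver ___ to Sofia in October.
'deliver' is word 11.

11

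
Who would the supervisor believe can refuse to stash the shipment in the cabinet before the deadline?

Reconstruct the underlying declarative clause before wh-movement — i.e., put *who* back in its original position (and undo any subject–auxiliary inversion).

The supervisor would believe who can refuse to stash the shipment in the cabinet before the deadline.

'who' functions as the subject of the clause embedded under 'believe'. It moves to the left edge, and the trace sits right after 'believe':
Who would the supervisor believe ___ can refuse to stash the shipment in the cabinet before the deadline?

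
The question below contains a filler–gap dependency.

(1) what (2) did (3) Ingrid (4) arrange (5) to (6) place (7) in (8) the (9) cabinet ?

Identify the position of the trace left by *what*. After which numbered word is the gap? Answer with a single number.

6

In situ: Ingrid did arrange to place what in the cabinet.
'what' is the direct object of 'place'. Wh-movement fronts it, leaving a gap right after 'place':
What did Ingrid arrange to place ___ in the cabinet?
'place' is word 6.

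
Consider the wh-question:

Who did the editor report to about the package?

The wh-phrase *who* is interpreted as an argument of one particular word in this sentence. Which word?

Underlying clause: The editor did report to who about the package.
The filler 'who' is interpreted as the object of the preposition 'to'. It moves to the left edge, and the trace sits right after 'to':
Who did the editor report to ___ about the package?

to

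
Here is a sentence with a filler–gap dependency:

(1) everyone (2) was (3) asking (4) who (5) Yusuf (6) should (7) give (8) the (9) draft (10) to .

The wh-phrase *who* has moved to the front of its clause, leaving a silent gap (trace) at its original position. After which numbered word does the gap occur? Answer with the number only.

10

In situ: Yusuf should give the draft to who.
'who' is the object of the preposition 'to' (recipient of 'give'). Wh-movement fronts it, leaving a gap right after 'to':
Everyone was asking who Yusuf should give the draft to ___.
'to' is word 10.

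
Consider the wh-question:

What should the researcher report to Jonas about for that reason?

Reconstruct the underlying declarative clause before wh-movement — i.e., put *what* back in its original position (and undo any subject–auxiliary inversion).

The researcher should report to Jonas about what for that reason.

'what' functions as the object of the preposition 'about'. Fronting leaves a gap immediately after 'about':
What should the researcher report to Jonas about ___ for that reason?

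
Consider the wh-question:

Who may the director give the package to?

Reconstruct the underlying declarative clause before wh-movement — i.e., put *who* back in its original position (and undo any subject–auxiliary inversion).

'who' functions as the object of the preposition 'to' (recipient of 'give'). It moves to the left edge, and the trace sits right after 'to':
Who may the director give the package to ___?

The director may give the package to who.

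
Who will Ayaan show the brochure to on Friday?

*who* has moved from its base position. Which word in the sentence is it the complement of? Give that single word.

to

Underlying clause: Ayaan will show the brochure to who on Friday.
The filler 'who' is interpreted as the object of the preposition 'to' (recipient of 'show'). Fronting leaves a gap immediately after 'to':
Who will Ayaan show the brochure to ___ on Friday?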